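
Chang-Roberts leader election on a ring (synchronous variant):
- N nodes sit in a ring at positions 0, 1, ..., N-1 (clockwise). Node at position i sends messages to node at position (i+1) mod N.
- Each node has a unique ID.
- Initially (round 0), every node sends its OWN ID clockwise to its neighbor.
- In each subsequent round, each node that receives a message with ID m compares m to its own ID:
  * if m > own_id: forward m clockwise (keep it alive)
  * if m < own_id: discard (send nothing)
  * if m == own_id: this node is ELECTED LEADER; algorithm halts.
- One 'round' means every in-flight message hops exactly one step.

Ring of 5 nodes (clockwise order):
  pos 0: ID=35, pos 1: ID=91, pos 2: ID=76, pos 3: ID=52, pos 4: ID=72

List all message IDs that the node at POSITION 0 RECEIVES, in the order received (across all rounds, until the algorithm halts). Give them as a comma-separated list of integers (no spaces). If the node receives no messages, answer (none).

Round 1: pos1(id91) recv 35: drop; pos2(id76) recv 91: fwd; pos3(id52) recv 76: fwd; pos4(id72) recv 52: drop; pos0(id35) recv 72: fwd
Round 2: pos3(id52) recv 91: fwd; pos4(id72) recv 76: fwd; pos1(id91) recv 72: drop
Round 3: pos4(id72) recv 91: fwd; pos0(id35) recv 76: fwd
Round 4: pos0(id35) recv 91: fwd; pos1(id91) recv 76: drop
Round 5: pos1(id91) recv 91: ELECTED

Answer: 72,76,91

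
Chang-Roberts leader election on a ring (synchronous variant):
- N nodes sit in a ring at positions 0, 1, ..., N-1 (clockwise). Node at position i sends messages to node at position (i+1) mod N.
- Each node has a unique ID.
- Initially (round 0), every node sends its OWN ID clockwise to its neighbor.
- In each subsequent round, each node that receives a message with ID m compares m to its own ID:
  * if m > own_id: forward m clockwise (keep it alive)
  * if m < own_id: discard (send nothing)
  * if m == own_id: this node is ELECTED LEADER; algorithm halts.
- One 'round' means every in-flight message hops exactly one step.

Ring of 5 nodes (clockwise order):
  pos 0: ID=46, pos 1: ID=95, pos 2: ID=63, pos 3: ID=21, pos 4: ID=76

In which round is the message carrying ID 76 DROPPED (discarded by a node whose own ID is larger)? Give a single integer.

Answer: 2

Derivation:
Round 1: pos1(id95) recv 46: drop; pos2(id63) recv 95: fwd; pos3(id21) recv 63: fwd; pos4(id76) recv 21: drop; pos0(id46) recv 76: fwd
Round 2: pos3(id21) recv 95: fwd; pos4(id76) recv 63: drop; pos1(id95) recv 76: drop
Round 3: pos4(id76) recv 95: fwd
Round 4: pos0(id46) recv 95: fwd
Round 5: pos1(id95) recv 95: ELECTED
Message ID 76 originates at pos 4; dropped at pos 1 in round 2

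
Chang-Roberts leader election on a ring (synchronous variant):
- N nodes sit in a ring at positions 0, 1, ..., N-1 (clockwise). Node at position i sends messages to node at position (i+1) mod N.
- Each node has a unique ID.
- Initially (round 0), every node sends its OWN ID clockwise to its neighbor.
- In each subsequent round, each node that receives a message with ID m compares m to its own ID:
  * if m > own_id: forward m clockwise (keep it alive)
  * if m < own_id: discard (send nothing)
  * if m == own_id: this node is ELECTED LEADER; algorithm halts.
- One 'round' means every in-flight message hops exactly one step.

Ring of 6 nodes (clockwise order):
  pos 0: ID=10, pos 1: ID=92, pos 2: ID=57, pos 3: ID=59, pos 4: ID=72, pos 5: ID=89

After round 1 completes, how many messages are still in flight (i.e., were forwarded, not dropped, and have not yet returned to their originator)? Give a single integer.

Round 1: pos1(id92) recv 10: drop; pos2(id57) recv 92: fwd; pos3(id59) recv 57: drop; pos4(id72) recv 59: drop; pos5(id89) recv 72: drop; pos0(id10) recv 89: fwd
After round 1: 2 messages still in flight

Answer: 2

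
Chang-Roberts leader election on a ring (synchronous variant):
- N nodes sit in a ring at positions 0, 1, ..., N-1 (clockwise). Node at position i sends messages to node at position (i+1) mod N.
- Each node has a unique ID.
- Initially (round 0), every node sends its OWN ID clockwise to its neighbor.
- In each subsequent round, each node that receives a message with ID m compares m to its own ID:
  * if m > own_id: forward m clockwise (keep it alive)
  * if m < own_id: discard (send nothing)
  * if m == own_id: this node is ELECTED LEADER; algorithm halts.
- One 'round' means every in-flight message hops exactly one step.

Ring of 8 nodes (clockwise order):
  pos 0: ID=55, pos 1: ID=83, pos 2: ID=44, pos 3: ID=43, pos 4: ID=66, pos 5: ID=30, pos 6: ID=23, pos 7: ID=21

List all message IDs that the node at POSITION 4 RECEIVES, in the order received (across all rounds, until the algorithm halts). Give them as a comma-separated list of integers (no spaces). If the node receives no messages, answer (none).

Answer: 43,44,83

Derivation:
Round 1: pos1(id83) recv 55: drop; pos2(id44) recv 83: fwd; pos3(id43) recv 44: fwd; pos4(id66) recv 43: drop; pos5(id30) recv 66: fwd; pos6(id23) recv 30: fwd; pos7(id21) recv 23: fwd; pos0(id55) recv 21: drop
Round 2: pos3(id43) recv 83: fwd; pos4(id66) recv 44: drop; pos6(id23) recv 66: fwd; pos7(id21) recv 30: fwd; pos0(id55) recv 23: drop
Round 3: pos4(id66) recv 83: fwd; pos7(id21) recv 66: fwd; pos0(id55) recv 30: drop
Round 4: pos5(id30) recv 83: fwd; pos0(id55) recv 66: fwd
Round 5: pos6(id23) recv 83: fwd; pos1(id83) recv 66: drop
Round 6: pos7(id21) recv 83: fwd
Round 7: pos0(id55) recv 83: fwd
Round 8: pos1(id83) recv 83: ELECTED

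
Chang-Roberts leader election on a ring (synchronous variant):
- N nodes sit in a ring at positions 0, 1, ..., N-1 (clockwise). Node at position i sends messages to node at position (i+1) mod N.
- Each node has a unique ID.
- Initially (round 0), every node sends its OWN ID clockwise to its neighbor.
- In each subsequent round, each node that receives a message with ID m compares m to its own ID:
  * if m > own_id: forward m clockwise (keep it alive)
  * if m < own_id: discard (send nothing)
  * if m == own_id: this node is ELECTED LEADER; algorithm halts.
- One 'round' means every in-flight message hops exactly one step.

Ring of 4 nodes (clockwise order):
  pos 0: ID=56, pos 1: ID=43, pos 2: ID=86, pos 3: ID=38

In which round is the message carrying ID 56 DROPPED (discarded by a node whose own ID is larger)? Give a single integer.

Round 1: pos1(id43) recv 56: fwd; pos2(id86) recv 43: drop; pos3(id38) recv 86: fwd; pos0(id56) recv 38: drop
Round 2: pos2(id86) recv 56: drop; pos0(id56) recv 86: fwd
Round 3: pos1(id43) recv 86: fwd
Round 4: pos2(id86) recv 86: ELECTED
Message ID 56 originates at pos 0; dropped at pos 2 in round 2

Answer: 2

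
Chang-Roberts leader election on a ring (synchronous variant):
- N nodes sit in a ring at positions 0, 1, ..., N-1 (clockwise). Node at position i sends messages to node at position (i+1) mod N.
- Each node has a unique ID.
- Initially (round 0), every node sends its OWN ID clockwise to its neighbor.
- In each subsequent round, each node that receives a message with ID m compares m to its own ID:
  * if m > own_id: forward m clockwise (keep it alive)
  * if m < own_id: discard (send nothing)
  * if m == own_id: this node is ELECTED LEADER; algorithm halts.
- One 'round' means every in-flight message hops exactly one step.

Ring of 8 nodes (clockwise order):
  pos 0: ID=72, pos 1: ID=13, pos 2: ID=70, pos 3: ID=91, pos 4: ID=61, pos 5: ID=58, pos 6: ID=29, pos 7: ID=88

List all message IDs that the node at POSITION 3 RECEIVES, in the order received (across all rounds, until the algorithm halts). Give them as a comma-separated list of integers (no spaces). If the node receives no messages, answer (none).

Round 1: pos1(id13) recv 72: fwd; pos2(id70) recv 13: drop; pos3(id91) recv 70: drop; pos4(id61) recv 91: fwd; pos5(id58) recv 61: fwd; pos6(id29) recv 58: fwd; pos7(id88) recv 29: drop; pos0(id72) recv 88: fwd
Round 2: pos2(id70) recv 72: fwd; pos5(id58) recv 91: fwd; pos6(id29) recv 61: fwd; pos7(id88) recv 58: drop; pos1(id13) recv 88: fwd
Round 3: pos3(id91) recv 72: drop; pos6(id29) recv 91: fwd; pos7(id88) recv 61: drop; pos2(id70) recv 88: fwd
Round 4: pos7(id88) recv 91: fwd; pos3(id91) recv 88: drop
Round 5: pos0(id72) recv 91: fwd
Round 6: pos1(id13) recv 91: fwd
Round 7: pos2(id70) recv 91: fwd
Round 8: pos3(id91) recv 91: ELECTED

Answer: 70,72,88,91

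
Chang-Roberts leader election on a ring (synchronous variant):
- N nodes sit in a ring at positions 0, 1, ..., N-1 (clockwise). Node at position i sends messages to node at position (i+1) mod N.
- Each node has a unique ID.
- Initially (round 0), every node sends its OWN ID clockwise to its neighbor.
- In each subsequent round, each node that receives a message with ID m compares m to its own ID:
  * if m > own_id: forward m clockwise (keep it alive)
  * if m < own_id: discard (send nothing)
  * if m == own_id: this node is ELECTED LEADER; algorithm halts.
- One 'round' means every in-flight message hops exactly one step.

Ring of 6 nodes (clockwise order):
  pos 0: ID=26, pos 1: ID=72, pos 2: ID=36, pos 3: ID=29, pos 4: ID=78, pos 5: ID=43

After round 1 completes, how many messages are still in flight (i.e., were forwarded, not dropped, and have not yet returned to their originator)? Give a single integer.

Answer: 4

Derivation:
Round 1: pos1(id72) recv 26: drop; pos2(id36) recv 72: fwd; pos3(id29) recv 36: fwd; pos4(id78) recv 29: drop; pos5(id43) recv 78: fwd; pos0(id26) recv 43: fwd
After round 1: 4 messages still in flight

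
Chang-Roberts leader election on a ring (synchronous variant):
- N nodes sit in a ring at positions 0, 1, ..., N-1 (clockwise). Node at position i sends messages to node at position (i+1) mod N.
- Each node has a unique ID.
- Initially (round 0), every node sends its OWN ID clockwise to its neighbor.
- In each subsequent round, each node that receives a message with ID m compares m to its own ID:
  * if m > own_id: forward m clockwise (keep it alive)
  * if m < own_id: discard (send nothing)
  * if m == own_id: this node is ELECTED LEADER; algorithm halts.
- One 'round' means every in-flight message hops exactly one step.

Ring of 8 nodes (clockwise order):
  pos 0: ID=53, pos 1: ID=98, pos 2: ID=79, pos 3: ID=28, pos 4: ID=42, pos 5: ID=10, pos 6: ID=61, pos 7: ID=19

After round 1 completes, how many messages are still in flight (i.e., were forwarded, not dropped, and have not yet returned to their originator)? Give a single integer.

Answer: 4

Derivation:
Round 1: pos1(id98) recv 53: drop; pos2(id79) recv 98: fwd; pos3(id28) recv 79: fwd; pos4(id42) recv 28: drop; pos5(id10) recv 42: fwd; pos6(id61) recv 10: drop; pos7(id19) recv 61: fwd; pos0(id53) recv 19: drop
After round 1: 4 messages still in flight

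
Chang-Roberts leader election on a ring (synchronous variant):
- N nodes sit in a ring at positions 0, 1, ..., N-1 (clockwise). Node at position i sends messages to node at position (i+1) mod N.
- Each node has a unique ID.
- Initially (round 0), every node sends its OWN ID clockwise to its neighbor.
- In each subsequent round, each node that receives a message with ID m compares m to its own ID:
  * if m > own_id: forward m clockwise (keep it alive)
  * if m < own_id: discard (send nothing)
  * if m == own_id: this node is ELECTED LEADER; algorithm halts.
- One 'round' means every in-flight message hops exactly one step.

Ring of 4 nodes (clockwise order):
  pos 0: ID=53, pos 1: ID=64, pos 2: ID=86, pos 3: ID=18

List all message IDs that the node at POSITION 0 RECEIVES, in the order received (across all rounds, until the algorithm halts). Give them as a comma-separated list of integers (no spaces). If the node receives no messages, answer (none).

Answer: 18,86

Derivation:
Round 1: pos1(id64) recv 53: drop; pos2(id86) recv 64: drop; pos3(id18) recv 86: fwd; pos0(id53) recv 18: drop
Round 2: pos0(id53) recv 86: fwd
Round 3: pos1(id64) recv 86: fwd
Round 4: pos2(id86) recv 86: ELECTED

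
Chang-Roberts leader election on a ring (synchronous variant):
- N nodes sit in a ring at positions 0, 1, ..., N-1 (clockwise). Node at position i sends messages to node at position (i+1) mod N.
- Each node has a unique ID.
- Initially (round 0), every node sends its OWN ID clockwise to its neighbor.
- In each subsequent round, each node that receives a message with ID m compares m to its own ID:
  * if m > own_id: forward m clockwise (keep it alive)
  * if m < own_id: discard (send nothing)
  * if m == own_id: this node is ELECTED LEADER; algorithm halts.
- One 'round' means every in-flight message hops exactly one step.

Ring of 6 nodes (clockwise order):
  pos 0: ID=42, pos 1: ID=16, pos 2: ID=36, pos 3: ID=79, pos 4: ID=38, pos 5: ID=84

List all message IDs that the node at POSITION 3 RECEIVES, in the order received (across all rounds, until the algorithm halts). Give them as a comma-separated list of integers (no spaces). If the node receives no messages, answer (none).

Answer: 36,42,84

Derivation:
Round 1: pos1(id16) recv 42: fwd; pos2(id36) recv 16: drop; pos3(id79) recv 36: drop; pos4(id38) recv 79: fwd; pos5(id84) recv 38: drop; pos0(id42) recv 84: fwd
Round 2: pos2(id36) recv 42: fwd; pos5(id84) recv 79: drop; pos1(id16) recv 84: fwd
Round 3: pos3(id79) recv 42: drop; pos2(id36) recv 84: fwd
Round 4: pos3(id79) recv 84: fwd
Round 5: pos4(id38) recv 84: fwd
Round 6: pos5(id84) recv 84: ELECTED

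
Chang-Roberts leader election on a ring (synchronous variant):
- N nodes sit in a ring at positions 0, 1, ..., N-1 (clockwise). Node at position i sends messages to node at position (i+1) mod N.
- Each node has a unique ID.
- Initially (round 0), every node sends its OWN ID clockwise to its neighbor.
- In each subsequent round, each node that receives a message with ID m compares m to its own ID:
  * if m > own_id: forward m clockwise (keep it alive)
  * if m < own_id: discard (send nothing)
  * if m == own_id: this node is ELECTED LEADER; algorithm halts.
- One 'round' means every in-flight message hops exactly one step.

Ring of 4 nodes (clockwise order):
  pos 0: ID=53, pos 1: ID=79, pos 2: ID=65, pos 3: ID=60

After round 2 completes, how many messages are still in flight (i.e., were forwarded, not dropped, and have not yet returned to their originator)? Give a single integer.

Answer: 2

Derivation:
Round 1: pos1(id79) recv 53: drop; pos2(id65) recv 79: fwd; pos3(id60) recv 65: fwd; pos0(id53) recv 60: fwd
Round 2: pos3(id60) recv 79: fwd; pos0(id53) recv 65: fwd; pos1(id79) recv 60: drop
After round 2: 2 messages still in flight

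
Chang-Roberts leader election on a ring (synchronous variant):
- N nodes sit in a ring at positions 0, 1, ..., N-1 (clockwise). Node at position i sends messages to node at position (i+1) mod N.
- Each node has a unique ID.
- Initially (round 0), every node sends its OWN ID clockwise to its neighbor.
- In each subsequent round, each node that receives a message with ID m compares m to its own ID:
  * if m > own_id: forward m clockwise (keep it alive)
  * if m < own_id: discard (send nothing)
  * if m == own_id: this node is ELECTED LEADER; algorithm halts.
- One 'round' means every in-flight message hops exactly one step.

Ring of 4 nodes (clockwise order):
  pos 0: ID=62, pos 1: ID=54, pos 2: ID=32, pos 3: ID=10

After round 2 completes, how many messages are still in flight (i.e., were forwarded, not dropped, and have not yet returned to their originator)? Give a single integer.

Answer: 2

Derivation:
Round 1: pos1(id54) recv 62: fwd; pos2(id32) recv 54: fwd; pos3(id10) recv 32: fwd; pos0(id62) recv 10: drop
Round 2: pos2(id32) recv 62: fwd; pos3(id10) recv 54: fwd; pos0(id62) recv 32: drop
After round 2: 2 messages still in flight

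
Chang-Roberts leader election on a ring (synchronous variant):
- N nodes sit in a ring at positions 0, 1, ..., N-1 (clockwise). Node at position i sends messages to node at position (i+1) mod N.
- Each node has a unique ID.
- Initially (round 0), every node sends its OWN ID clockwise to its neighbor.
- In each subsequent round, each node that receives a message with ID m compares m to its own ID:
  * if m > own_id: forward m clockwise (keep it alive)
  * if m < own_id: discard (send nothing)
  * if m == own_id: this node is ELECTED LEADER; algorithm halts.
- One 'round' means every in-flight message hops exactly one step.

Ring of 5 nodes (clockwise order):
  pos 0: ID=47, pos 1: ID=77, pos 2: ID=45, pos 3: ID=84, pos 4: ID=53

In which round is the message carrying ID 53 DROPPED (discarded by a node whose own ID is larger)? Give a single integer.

Round 1: pos1(id77) recv 47: drop; pos2(id45) recv 77: fwd; pos3(id84) recv 45: drop; pos4(id53) recv 84: fwd; pos0(id47) recv 53: fwd
Round 2: pos3(id84) recv 77: drop; pos0(id47) recv 84: fwd; pos1(id77) recv 53: drop
Round 3: pos1(id77) recv 84: fwd
Round 4: pos2(id45) recv 84: fwd
Round 5: pos3(id84) recv 84: ELECTED
Message ID 53 originates at pos 4; dropped at pos 1 in round 2

Answer: 2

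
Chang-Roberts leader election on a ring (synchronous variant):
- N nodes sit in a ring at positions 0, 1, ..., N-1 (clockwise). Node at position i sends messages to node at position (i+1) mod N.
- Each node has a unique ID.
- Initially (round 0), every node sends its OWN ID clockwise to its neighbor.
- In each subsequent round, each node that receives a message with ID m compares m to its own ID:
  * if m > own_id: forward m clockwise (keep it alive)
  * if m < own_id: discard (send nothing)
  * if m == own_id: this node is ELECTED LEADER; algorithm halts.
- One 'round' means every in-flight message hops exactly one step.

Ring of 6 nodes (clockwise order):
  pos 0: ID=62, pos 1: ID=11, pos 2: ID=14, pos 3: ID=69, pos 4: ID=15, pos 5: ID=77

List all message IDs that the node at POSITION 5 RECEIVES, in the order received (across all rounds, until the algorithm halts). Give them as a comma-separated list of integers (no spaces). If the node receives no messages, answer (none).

Round 1: pos1(id11) recv 62: fwd; pos2(id14) recv 11: drop; pos3(id69) recv 14: drop; pos4(id15) recv 69: fwd; pos5(id77) recv 15: drop; pos0(id62) recv 77: fwd
Round 2: pos2(id14) recv 62: fwd; pos5(id77) recv 69: drop; pos1(id11) recv 77: fwd
Round 3: pos3(id69) recv 62: drop; pos2(id14) recv 77: fwd
Round 4: pos3(id69) recv 77: fwd
Round 5: pos4(id15) recv 77: fwd
Round 6: pos5(id77) recv 77: ELECTED

Answer: 15,69,77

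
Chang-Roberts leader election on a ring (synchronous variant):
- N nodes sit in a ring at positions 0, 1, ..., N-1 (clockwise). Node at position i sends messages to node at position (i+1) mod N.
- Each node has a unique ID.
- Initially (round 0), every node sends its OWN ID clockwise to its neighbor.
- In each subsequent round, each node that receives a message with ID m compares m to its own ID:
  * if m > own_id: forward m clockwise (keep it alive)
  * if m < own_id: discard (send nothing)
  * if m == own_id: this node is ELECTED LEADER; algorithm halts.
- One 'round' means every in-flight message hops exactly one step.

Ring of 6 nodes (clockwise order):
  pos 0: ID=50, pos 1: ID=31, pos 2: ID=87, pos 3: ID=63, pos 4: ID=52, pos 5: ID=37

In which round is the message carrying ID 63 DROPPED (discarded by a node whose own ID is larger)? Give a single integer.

Round 1: pos1(id31) recv 50: fwd; pos2(id87) recv 31: drop; pos3(id63) recv 87: fwd; pos4(id52) recv 63: fwd; pos5(id37) recv 52: fwd; pos0(id50) recv 37: drop
Round 2: pos2(id87) recv 50: drop; pos4(id52) recv 87: fwd; pos5(id37) recv 63: fwd; pos0(id50) recv 52: fwd
Round 3: pos5(id37) recv 87: fwd; pos0(id50) recv 63: fwd; pos1(id31) recv 52: fwd
Round 4: pos0(id50) recv 87: fwd; pos1(id31) recv 63: fwd; pos2(id87) recv 52: drop
Round 5: pos1(id31) recv 87: fwd; pos2(id87) recv 63: drop
Round 6: pos2(id87) recv 87: ELECTED
Message ID 63 originates at pos 3; dropped at pos 2 in round 5

Answer: 5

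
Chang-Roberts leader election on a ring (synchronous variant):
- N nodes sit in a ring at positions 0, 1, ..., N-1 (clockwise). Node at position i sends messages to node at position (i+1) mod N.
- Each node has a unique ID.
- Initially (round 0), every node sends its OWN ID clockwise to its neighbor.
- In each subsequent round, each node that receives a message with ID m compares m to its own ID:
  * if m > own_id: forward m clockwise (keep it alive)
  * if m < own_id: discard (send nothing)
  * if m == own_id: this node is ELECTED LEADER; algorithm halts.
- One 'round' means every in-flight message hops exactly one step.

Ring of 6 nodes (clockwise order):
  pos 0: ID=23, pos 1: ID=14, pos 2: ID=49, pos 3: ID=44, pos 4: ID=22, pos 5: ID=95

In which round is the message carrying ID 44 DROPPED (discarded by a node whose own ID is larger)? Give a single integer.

Answer: 2

Derivation:
Round 1: pos1(id14) recv 23: fwd; pos2(id49) recv 14: drop; pos3(id44) recv 49: fwd; pos4(id22) recv 44: fwd; pos5(id95) recv 22: drop; pos0(id23) recv 95: fwd
Round 2: pos2(id49) recv 23: drop; pos4(id22) recv 49: fwd; pos5(id95) recv 44: drop; pos1(id14) recv 95: fwd
Round 3: pos5(id95) recv 49: drop; pos2(id49) recv 95: fwd
Round 4: pos3(id44) recv 95: fwd
Round 5: pos4(id22) recv 95: fwd
Round 6: pos5(id95) recv 95: ELECTED
Message ID 44 originates at pos 3; dropped at pos 5 in round 2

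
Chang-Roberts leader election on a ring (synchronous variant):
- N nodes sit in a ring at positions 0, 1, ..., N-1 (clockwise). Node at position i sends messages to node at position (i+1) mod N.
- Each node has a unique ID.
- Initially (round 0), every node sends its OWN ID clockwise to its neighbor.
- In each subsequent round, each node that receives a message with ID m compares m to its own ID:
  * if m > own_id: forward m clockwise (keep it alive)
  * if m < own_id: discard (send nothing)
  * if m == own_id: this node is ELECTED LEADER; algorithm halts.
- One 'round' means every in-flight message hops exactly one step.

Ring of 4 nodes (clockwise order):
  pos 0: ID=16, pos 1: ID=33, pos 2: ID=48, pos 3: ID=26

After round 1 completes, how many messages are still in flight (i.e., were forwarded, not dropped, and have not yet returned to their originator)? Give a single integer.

Answer: 2

Derivation:
Round 1: pos1(id33) recv 16: drop; pos2(id48) recv 33: drop; pos3(id26) recv 48: fwd; pos0(id16) recv 26: fwd
After round 1: 2 messages still in flight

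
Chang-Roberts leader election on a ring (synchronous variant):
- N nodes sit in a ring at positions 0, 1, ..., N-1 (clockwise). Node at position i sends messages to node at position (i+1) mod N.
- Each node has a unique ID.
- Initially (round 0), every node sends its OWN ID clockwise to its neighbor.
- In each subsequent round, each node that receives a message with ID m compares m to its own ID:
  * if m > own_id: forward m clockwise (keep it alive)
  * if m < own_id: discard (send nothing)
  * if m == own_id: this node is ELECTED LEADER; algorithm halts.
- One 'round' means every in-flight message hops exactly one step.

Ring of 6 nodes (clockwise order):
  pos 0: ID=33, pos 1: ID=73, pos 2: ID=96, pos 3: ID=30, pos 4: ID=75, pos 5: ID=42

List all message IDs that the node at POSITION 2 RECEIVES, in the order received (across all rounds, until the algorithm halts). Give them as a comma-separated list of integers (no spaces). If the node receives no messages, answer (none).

Round 1: pos1(id73) recv 33: drop; pos2(id96) recv 73: drop; pos3(id30) recv 96: fwd; pos4(id75) recv 30: drop; pos5(id42) recv 75: fwd; pos0(id33) recv 42: fwd
Round 2: pos4(id75) recv 96: fwd; pos0(id33) recv 75: fwd; pos1(id73) recv 42: drop
Round 3: pos5(id42) recv 96: fwd; pos1(id73) recv 75: fwd
Round 4: pos0(id33) recv 96: fwd; pos2(id96) recv 75: drop
Round 5: pos1(id73) recv 96: fwd
Round 6: pos2(id96) recv 96: ELECTED

Answer: 73,75,96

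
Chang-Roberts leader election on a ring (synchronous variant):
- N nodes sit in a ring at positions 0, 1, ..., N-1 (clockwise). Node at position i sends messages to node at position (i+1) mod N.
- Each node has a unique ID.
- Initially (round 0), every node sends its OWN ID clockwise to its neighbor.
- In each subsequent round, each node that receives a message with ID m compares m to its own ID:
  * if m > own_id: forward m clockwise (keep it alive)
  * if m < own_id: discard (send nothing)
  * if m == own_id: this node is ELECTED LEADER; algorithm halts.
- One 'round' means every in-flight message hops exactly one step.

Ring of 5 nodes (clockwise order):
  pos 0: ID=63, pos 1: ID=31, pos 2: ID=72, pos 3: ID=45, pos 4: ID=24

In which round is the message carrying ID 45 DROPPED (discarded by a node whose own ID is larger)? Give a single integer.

Round 1: pos1(id31) recv 63: fwd; pos2(id72) recv 31: drop; pos3(id45) recv 72: fwd; pos4(id24) recv 45: fwd; pos0(id63) recv 24: drop
Round 2: pos2(id72) recv 63: drop; pos4(id24) recv 72: fwd; pos0(id63) recv 45: drop
Round 3: pos0(id63) recv 72: fwd
Round 4: pos1(id31) recv 72: fwd
Round 5: pos2(id72) recv 72: ELECTED
Message ID 45 originates at pos 3; dropped at pos 0 in round 2

Answer: 2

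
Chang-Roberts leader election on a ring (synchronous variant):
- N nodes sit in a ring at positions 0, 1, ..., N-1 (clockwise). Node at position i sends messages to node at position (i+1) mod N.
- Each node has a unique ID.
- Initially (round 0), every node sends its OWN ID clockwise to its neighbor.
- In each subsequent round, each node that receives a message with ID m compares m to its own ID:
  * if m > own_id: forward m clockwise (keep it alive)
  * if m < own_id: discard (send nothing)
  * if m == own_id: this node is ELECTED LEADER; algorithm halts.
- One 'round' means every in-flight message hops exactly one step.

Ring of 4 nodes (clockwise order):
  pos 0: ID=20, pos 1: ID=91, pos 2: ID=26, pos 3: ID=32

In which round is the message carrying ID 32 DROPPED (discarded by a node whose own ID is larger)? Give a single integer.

Round 1: pos1(id91) recv 20: drop; pos2(id26) recv 91: fwd; pos3(id32) recv 26: drop; pos0(id20) recv 32: fwd
Round 2: pos3(id32) recv 91: fwd; pos1(id91) recv 32: drop
Round 3: pos0(id20) recv 91: fwd
Round 4: pos1(id91) recv 91: ELECTED
Message ID 32 originates at pos 3; dropped at pos 1 in round 2

Answer: 2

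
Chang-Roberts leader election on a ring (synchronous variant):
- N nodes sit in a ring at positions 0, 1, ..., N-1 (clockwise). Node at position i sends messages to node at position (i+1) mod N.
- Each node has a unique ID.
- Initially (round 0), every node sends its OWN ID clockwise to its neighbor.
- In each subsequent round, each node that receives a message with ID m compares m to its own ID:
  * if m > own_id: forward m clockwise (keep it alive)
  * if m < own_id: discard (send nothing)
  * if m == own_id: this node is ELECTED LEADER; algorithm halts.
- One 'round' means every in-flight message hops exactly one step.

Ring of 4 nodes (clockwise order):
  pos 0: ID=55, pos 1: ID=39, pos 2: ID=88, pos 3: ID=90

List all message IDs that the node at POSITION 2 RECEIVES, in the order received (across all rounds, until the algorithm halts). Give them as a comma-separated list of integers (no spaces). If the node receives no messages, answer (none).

Answer: 39,55,90

Derivation:
Round 1: pos1(id39) recv 55: fwd; pos2(id88) recv 39: drop; pos3(id90) recv 88: drop; pos0(id55) recv 90: fwd
Round 2: pos2(id88) recv 55: drop; pos1(id39) recv 90: fwd
Round 3: pos2(id88) recv 90: fwd
Round 4: pos3(id90) recv 90: ELECTED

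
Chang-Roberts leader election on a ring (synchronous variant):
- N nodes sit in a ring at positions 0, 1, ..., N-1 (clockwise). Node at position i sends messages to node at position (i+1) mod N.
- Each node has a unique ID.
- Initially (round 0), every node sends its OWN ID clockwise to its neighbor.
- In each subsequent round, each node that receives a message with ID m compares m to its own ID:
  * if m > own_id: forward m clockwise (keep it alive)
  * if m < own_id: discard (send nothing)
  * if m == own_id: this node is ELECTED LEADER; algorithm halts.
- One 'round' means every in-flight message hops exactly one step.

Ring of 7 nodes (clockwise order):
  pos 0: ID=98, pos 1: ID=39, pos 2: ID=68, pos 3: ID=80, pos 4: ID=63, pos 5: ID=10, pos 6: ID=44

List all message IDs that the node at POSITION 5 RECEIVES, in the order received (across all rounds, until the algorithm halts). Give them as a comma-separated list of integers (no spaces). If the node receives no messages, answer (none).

Answer: 63,80,98

Derivation:
Round 1: pos1(id39) recv 98: fwd; pos2(id68) recv 39: drop; pos3(id80) recv 68: drop; pos4(id63) recv 80: fwd; pos5(id10) recv 63: fwd; pos6(id44) recv 10: drop; pos0(id98) recv 44: drop
Round 2: pos2(id68) recv 98: fwd; pos5(id10) recv 80: fwd; pos6(id44) recv 63: fwd
Round 3: pos3(id80) recv 98: fwd; pos6(id44) recv 80: fwd; pos0(id98) recv 63: drop
Round 4: pos4(id63) recv 98: fwd; pos0(id98) recv 80: drop
Round 5: pos5(id10) recv 98: fwd
Round 6: pos6(id44) recv 98: fwd
Round 7: pos0(id98) recv 98: ELECTED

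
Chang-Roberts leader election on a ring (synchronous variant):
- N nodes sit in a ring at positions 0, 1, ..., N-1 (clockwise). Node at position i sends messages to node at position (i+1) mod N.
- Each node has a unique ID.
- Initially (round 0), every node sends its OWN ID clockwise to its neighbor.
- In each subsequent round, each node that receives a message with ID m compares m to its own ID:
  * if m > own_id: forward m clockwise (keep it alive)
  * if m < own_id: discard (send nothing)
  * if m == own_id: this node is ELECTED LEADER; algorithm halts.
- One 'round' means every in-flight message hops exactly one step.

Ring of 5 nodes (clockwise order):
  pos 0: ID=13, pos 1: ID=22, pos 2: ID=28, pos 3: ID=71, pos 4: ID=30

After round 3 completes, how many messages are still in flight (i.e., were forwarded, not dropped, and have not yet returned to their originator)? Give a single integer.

Answer: 2

Derivation:
Round 1: pos1(id22) recv 13: drop; pos2(id28) recv 22: drop; pos3(id71) recv 28: drop; pos4(id30) recv 71: fwd; pos0(id13) recv 30: fwd
Round 2: pos0(id13) recv 71: fwd; pos1(id22) recv 30: fwd
Round 3: pos1(id22) recv 71: fwd; pos2(id28) recv 30: fwd
After round 3: 2 messages still in flight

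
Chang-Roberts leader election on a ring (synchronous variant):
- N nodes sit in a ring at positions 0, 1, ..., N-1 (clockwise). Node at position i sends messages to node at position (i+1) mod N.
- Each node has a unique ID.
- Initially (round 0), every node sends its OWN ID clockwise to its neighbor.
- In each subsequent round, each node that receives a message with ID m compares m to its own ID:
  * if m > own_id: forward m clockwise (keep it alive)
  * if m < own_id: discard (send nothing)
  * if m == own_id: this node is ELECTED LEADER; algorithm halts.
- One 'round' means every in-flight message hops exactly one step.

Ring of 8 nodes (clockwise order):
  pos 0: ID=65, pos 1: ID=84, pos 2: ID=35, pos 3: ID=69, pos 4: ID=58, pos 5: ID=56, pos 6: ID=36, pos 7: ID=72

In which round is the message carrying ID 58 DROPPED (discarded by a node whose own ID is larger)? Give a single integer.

Round 1: pos1(id84) recv 65: drop; pos2(id35) recv 84: fwd; pos3(id69) recv 35: drop; pos4(id58) recv 69: fwd; pos5(id56) recv 58: fwd; pos6(id36) recv 56: fwd; pos7(id72) recv 36: drop; pos0(id65) recv 72: fwd
Round 2: pos3(id69) recv 84: fwd; pos5(id56) recv 69: fwd; pos6(id36) recv 58: fwd; pos7(id72) recv 56: drop; pos1(id84) recv 72: drop
Round 3: pos4(id58) recv 84: fwd; pos6(id36) recv 69: fwd; pos7(id72) recv 58: drop
Round 4: pos5(id56) recv 84: fwd; pos7(id72) recv 69: drop
Round 5: pos6(id36) recv 84: fwd
Round 6: pos7(id72) recv 84: fwd
Round 7: pos0(id65) recv 84: fwd
Round 8: pos1(id84) recv 84: ELECTED
Message ID 58 originates at pos 4; dropped at pos 7 in round 3

Answer: 3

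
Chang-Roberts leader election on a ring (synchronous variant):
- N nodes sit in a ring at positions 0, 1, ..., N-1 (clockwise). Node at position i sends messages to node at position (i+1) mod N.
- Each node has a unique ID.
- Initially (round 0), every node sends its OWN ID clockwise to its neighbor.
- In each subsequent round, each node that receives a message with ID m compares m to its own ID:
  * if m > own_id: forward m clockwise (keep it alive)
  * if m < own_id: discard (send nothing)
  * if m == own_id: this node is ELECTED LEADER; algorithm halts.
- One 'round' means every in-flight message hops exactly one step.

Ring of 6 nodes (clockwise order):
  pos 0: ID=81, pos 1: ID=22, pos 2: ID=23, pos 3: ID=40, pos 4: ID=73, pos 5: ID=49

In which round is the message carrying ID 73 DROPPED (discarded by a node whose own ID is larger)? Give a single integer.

Round 1: pos1(id22) recv 81: fwd; pos2(id23) recv 22: drop; pos3(id40) recv 23: drop; pos4(id73) recv 40: drop; pos5(id49) recv 73: fwd; pos0(id81) recv 49: drop
Round 2: pos2(id23) recv 81: fwd; pos0(id81) recv 73: drop
Round 3: pos3(id40) recv 81: fwd
Round 4: pos4(id73) recv 81: fwd
Round 5: pos5(id49) recv 81: fwd
Round 6: pos0(id81) recv 81: ELECTED
Message ID 73 originates at pos 4; dropped at pos 0 in round 2

Answer: 2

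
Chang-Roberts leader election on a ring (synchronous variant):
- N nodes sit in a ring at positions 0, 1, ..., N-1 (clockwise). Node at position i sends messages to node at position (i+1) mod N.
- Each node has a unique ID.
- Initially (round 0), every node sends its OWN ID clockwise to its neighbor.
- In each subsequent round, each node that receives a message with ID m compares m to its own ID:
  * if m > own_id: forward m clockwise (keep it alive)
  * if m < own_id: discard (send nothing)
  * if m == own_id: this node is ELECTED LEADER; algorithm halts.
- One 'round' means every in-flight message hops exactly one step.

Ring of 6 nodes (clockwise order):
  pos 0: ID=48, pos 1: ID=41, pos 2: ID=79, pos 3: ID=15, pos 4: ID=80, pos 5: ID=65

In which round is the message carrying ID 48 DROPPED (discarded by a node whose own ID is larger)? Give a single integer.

Answer: 2

Derivation:
Round 1: pos1(id41) recv 48: fwd; pos2(id79) recv 41: drop; pos3(id15) recv 79: fwd; pos4(id80) recv 15: drop; pos5(id65) recv 80: fwd; pos0(id48) recv 65: fwd
Round 2: pos2(id79) recv 48: drop; pos4(id80) recv 79: drop; pos0(id48) recv 80: fwd; pos1(id41) recv 65: fwd
Round 3: pos1(id41) recv 80: fwd; pos2(id79) recv 65: drop
Round 4: pos2(id79) recv 80: fwd
Round 5: pos3(id15) recv 80: fwd
Round 6: pos4(id80) recv 80: ELECTED
Message ID 48 originates at pos 0; dropped at pos 2 in round 2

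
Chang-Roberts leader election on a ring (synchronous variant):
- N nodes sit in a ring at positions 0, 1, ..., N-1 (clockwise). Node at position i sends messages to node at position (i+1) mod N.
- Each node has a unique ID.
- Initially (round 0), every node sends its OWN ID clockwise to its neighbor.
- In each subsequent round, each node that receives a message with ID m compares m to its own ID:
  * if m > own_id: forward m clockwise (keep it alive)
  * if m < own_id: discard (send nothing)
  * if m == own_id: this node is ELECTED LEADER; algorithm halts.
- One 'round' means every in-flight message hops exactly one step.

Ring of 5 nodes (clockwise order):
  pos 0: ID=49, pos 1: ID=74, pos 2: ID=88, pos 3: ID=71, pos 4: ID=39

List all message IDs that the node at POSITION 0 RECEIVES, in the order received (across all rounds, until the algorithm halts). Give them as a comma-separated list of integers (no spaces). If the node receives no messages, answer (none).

Round 1: pos1(id74) recv 49: drop; pos2(id88) recv 74: drop; pos3(id71) recv 88: fwd; pos4(id39) recv 71: fwd; pos0(id49) recv 39: drop
Round 2: pos4(id39) recv 88: fwd; pos0(id49) recv 71: fwd
Round 3: pos0(id49) recv 88: fwd; pos1(id74) recv 71: drop
Round 4: pos1(id74) recv 88: fwd
Round 5: pos2(id88) recv 88: ELECTED

Answer: 39,71,88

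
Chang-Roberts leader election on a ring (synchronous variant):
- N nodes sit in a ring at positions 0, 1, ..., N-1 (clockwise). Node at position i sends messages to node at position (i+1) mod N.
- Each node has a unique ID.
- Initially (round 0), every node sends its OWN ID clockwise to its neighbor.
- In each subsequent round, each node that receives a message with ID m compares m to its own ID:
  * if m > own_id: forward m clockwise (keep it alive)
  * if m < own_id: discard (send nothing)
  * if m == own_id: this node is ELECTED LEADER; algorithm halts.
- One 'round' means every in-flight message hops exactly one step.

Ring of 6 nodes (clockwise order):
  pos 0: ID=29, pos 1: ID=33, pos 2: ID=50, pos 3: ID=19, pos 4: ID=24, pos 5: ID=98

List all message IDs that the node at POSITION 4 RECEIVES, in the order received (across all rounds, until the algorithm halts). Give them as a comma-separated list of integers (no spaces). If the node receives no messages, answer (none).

Answer: 19,50,98

Derivation:
Round 1: pos1(id33) recv 29: drop; pos2(id50) recv 33: drop; pos3(id19) recv 50: fwd; pos4(id24) recv 19: drop; pos5(id98) recv 24: drop; pos0(id29) recv 98: fwd
Round 2: pos4(id24) recv 50: fwd; pos1(id33) recv 98: fwd
Round 3: pos5(id98) recv 50: drop; pos2(id50) recv 98: fwd
Round 4: pos3(id19) recv 98: fwd
Round 5: pos4(id24) recv 98: fwd
Round 6: pos5(id98) recv 98: ELECTED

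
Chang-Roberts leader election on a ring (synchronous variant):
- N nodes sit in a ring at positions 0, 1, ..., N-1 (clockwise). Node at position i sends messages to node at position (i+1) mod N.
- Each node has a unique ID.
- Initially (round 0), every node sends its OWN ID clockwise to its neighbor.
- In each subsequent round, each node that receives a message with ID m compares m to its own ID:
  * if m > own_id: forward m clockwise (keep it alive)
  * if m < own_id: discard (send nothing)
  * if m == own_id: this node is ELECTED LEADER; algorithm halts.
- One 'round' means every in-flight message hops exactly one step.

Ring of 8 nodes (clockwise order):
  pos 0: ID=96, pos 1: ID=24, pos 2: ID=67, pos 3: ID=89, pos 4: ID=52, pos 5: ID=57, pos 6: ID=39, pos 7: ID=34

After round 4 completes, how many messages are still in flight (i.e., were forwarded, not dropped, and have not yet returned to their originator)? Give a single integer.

Answer: 2

Derivation:
Round 1: pos1(id24) recv 96: fwd; pos2(id67) recv 24: drop; pos3(id89) recv 67: drop; pos4(id52) recv 89: fwd; pos5(id57) recv 52: drop; pos6(id39) recv 57: fwd; pos7(id34) recv 39: fwd; pos0(id96) recv 34: drop
Round 2: pos2(id67) recv 96: fwd; pos5(id57) recv 89: fwd; pos7(id34) recv 57: fwd; pos0(id96) recv 39: drop
Round 3: pos3(id89) recv 96: fwd; pos6(id39) recv 89: fwd; pos0(id96) recv 57: drop
Round 4: pos4(id52) recv 96: fwd; pos7(id34) recv 89: fwd
After round 4: 2 messages still in flight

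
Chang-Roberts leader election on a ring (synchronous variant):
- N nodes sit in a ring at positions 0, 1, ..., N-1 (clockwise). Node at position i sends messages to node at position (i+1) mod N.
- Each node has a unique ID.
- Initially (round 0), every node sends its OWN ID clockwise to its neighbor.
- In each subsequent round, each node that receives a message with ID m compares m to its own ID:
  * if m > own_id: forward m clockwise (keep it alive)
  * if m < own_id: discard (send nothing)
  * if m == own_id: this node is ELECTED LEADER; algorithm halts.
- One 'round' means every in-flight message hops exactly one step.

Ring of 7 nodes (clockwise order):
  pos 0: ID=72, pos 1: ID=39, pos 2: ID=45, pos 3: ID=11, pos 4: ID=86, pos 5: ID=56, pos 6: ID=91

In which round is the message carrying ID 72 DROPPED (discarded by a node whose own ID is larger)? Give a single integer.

Answer: 4

Derivation:
Round 1: pos1(id39) recv 72: fwd; pos2(id45) recv 39: drop; pos3(id11) recv 45: fwd; pos4(id86) recv 11: drop; pos5(id56) recv 86: fwd; pos6(id91) recv 56: drop; pos0(id72) recv 91: fwd
Round 2: pos2(id45) recv 72: fwd; pos4(id86) recv 45: drop; pos6(id91) recv 86: drop; pos1(id39) recv 91: fwd
Round 3: pos3(id11) recv 72: fwd; pos2(id45) recv 91: fwd
Round 4: pos4(id86) recv 72: drop; pos3(id11) recv 91: fwd
Round 5: pos4(id86) recv 91: fwd
Round 6: pos5(id56) recv 91: fwd
Round 7: pos6(id91) recv 91: ELECTED
Message ID 72 originates at pos 0; dropped at pos 4 in round 4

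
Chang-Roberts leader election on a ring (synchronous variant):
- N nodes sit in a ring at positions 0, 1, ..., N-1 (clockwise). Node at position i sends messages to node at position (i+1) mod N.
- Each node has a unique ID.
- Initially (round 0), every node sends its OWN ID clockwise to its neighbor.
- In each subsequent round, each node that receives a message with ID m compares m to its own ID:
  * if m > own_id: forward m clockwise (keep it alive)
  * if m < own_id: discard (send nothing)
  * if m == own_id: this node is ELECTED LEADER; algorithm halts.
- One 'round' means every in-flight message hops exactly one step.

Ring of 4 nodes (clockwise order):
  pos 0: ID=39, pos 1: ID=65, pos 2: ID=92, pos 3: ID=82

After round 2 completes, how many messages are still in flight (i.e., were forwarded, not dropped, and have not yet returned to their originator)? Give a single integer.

Answer: 2

Derivation:
Round 1: pos1(id65) recv 39: drop; pos2(id92) recv 65: drop; pos3(id82) recv 92: fwd; pos0(id39) recv 82: fwd
Round 2: pos0(id39) recv 92: fwd; pos1(id65) recv 82: fwd
After round 2: 2 messages still in flight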